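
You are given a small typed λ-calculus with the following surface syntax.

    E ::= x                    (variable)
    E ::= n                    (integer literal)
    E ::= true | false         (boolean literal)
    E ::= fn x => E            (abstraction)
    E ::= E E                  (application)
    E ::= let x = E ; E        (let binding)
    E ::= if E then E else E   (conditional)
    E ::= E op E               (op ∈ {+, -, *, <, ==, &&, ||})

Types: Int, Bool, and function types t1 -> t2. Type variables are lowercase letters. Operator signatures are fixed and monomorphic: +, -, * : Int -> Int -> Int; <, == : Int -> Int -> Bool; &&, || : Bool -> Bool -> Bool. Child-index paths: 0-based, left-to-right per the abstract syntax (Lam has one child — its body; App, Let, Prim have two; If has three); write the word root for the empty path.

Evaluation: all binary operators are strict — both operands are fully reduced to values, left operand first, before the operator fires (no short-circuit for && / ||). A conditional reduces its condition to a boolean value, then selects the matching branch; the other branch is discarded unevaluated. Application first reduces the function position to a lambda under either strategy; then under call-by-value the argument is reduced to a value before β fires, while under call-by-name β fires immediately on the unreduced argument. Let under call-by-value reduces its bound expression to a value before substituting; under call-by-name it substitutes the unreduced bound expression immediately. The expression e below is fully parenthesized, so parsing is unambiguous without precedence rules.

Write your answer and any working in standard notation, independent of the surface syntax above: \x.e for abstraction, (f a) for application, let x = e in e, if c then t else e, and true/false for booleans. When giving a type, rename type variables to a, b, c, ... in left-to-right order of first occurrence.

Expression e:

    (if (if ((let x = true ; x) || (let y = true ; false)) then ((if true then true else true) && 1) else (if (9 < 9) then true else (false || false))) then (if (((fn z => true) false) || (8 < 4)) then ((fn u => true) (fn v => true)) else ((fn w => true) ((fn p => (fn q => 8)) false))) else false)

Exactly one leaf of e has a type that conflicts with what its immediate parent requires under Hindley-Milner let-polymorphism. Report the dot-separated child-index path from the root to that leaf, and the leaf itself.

Answer: 0.1.1 : 1

Trace:
let x : Bool
x : Bool
  unify Bool ~ Bool
let y : Bool
  unify Bool ~ Bool
  unify Bool ~ Bool
  unify Bool ~ Bool
  unify Bool ~ Bool
  unify Bool ~ Bool
  unify Int ~ Bool
  FAIL: mismatch Int ~ Bool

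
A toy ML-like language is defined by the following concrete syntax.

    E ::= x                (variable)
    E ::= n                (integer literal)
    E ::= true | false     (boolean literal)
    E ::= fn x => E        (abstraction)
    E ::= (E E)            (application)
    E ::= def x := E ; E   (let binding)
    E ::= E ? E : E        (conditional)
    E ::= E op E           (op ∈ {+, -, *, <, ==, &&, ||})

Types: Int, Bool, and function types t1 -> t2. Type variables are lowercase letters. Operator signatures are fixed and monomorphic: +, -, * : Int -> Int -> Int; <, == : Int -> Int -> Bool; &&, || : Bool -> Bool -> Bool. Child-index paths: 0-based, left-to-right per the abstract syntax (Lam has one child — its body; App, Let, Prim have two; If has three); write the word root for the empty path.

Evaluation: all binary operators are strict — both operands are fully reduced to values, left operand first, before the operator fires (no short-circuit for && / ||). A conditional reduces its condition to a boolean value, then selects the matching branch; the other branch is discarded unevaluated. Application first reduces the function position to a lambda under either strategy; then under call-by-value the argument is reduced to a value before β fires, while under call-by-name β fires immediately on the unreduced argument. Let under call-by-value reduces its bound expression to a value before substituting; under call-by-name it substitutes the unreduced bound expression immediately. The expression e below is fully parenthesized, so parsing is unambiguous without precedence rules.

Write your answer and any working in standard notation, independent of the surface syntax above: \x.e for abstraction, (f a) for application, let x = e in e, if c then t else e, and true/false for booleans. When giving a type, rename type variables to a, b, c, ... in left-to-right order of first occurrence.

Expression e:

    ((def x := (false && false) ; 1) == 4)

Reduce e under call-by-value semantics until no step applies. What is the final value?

Derivation:
step 0: ((let x = (false && false) in 1) == 4)
step 1: [delta@0.0] ((let x = false in 1) == 4)
step 2: [let@0] (1 == 4)
step 3: [delta@root] false

Answer: false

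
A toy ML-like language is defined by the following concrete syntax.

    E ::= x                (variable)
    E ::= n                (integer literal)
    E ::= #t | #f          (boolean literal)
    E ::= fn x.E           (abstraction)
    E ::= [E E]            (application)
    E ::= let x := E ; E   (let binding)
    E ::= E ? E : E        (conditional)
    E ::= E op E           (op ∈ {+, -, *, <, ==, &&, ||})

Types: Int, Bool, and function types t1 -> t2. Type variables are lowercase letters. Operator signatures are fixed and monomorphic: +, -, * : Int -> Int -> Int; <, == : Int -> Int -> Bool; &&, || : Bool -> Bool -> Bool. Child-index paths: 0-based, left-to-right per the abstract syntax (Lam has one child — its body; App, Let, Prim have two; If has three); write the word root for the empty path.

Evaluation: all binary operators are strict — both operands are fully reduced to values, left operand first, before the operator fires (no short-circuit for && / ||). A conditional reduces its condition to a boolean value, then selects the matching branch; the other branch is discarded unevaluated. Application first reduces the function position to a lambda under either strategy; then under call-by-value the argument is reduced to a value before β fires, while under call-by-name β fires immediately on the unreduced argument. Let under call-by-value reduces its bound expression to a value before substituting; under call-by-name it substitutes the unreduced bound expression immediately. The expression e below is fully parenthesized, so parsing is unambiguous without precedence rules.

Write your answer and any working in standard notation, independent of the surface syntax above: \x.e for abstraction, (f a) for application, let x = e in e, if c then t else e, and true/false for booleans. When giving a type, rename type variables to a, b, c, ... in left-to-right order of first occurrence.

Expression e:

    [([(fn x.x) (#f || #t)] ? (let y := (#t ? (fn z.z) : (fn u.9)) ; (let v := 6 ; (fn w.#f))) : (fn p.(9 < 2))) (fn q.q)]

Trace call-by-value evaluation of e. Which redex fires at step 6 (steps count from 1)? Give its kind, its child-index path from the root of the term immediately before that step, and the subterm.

Answer: let at 0 : (let v = 6 in (\w.false))

Working:
step 0: ((if ((\x.x) (false || true)) then (let y = (if true then (\z.z) else (\u.9)) in (let v = 6 in (\w.false))) else (\p.(9 < 2))) (\q.q))
step 1: [delta@0.0.1] ((if ((\x.x) true) then (let y = (if true then (\z.z) else (\u.9)) in (let v = 6 in (\w.false))) else (\p.(9 < 2))) (\q.q))
step 2: [beta@0.0] ((if true then (let y = (if true then (\z.z) else (\u.9)) in (let v = 6 in (\w.false))) else (\p.(9 < 2))) (\q.q))
step 3: [if@0] ((let y = (if true then (\z.z) else (\u.9)) in (let v = 6 in (\w.false))) (\q.q))
step 4: [if@0.0] ((let y = (\z.z) in (let v = 6 in (\w.false))) (\q.q))
step 5: [let@0] ((let v = 6 in (\w.false)) (\q.q))
step 6: [let@0] ((\w.false) (\q.q))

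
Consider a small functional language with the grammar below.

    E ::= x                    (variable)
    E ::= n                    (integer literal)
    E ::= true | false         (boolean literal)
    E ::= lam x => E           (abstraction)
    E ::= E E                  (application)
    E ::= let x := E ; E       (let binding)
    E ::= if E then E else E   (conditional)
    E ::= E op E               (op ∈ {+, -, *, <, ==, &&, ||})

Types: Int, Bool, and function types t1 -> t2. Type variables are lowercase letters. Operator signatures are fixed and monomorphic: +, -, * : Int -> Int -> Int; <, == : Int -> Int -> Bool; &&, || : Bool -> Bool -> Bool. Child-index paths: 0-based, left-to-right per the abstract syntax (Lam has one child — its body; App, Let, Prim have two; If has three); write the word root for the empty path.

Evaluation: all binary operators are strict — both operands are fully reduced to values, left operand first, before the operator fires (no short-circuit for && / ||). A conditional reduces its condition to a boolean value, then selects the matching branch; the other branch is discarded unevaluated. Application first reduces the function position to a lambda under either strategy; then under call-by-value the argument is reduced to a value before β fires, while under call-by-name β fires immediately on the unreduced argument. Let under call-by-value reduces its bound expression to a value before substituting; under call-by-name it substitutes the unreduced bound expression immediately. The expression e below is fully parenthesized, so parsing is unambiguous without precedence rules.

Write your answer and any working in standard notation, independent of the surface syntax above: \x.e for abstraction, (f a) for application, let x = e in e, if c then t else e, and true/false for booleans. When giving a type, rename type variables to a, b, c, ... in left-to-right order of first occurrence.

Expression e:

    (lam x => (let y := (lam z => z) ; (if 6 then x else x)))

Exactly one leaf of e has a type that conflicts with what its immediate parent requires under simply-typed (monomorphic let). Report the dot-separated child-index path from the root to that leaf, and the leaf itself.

Working:
z : b
\z._ : b -> b
let y : b -> b
  unify Int ~ Bool
  FAIL: mismatch Int ~ Bool

Answer: 0.1.0 : 6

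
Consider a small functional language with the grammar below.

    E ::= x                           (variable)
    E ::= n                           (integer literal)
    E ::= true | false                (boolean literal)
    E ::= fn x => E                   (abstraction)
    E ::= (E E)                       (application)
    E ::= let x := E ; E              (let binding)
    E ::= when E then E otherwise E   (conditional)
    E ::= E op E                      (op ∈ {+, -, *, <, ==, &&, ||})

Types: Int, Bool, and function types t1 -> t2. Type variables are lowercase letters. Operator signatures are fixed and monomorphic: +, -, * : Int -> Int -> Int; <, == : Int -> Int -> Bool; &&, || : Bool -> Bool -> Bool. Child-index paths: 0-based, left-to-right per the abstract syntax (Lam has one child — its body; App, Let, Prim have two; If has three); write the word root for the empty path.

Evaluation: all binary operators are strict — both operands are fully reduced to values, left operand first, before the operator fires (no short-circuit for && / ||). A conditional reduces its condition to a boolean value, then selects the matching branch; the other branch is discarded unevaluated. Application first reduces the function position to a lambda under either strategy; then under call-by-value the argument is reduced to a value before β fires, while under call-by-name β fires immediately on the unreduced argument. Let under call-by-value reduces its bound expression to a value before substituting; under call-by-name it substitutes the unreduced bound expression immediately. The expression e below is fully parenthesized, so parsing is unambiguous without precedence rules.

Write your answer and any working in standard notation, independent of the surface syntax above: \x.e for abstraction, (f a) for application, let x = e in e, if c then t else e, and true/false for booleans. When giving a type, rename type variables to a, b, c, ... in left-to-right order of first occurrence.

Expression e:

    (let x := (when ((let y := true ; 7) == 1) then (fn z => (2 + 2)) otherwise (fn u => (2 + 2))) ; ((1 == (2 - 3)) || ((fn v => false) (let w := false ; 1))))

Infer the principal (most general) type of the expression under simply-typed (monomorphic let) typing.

Answer: Bool

Trace:
let y : Bool
  unify Int ~ Int
  unify Int ~ Int
  unify Bool ~ Bool
  unify Int ~ Int
  unify Int ~ Int
\z._ : a -> Int
  unify Int ~ Int
  unify Int ~ Int
\u._ : b -> Int
  unify a -> Int ~ b -> Int
  unify a ~ b
  unify Int ~ Int
let x : b -> Int
  unify Int ~ Int
  unify Int ~ Int
  unify Int ~ Int
  unify Int ~ Int
  unify Bool ~ Bool
\v._ : c -> Bool
let w : Bool
  unify c -> Bool ~ Int -> d
  unify c ~ Int
  unify Bool ~ d
_ _ : Bool
  unify Bool ~ Bool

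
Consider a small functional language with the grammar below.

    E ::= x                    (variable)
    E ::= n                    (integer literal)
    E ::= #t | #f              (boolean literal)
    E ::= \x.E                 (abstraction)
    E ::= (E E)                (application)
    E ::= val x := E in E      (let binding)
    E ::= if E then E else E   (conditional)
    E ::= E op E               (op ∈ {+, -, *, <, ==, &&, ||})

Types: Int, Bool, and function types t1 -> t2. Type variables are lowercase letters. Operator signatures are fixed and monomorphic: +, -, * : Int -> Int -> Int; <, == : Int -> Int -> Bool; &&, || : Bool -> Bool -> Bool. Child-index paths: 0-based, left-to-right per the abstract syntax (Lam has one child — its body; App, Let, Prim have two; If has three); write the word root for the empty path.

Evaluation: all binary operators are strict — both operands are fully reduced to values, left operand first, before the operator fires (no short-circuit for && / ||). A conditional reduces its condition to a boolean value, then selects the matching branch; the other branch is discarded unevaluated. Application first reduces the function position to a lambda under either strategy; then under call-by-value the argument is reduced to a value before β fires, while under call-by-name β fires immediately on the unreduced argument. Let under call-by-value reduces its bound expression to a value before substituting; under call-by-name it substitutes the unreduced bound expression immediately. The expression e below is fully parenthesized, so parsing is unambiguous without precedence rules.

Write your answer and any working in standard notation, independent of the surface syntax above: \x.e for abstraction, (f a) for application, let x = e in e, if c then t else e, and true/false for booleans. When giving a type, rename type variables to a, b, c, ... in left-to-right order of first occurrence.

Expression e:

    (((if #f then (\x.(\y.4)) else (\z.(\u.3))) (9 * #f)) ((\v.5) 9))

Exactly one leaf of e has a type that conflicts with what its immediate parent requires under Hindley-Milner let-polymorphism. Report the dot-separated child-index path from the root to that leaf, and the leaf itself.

Answer: 0.1.1 : false

Derivation:
  unify Bool ~ Bool
\y._ : b -> Int
\x._ : a -> b -> Int
\u._ : d -> Int
\z._ : c -> d -> Int
  unify a -> b -> Int ~ c -> d -> Int
  unify a ~ c
  unify b -> Int ~ d -> Int
  unify b ~ d
  unify Int ~ Int
  unify Int ~ Int
  unify Bool ~ Int
  FAIL: mismatch Bool ~ Int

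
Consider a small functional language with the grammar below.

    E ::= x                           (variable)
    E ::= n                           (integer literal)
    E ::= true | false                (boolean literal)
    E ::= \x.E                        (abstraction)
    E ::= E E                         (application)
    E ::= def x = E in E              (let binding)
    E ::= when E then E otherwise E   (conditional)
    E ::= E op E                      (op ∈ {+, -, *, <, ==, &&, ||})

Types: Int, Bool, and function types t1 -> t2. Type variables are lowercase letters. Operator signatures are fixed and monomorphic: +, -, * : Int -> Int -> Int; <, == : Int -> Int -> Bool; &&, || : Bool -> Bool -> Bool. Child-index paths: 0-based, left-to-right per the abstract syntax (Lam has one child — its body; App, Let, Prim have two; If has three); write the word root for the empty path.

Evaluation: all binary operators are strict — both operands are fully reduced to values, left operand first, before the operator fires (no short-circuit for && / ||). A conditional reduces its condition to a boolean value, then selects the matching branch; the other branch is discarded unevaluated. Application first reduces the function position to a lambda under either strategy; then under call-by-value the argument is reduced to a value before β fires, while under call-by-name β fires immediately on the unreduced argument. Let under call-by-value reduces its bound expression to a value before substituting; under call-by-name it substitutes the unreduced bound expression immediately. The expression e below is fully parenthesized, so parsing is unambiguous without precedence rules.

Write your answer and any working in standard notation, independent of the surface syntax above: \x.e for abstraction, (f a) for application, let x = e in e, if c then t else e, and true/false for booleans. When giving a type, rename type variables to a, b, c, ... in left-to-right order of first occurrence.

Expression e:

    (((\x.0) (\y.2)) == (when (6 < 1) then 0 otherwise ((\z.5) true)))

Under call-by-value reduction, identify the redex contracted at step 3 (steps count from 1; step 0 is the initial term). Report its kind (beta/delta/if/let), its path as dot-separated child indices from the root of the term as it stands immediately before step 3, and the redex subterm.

Working:
step 0: (((\x.0) (\y.2)) == (if (6 < 1) then 0 else ((\z.5) true)))
step 1: [beta@0] (0 == (if (6 < 1) then 0 else ((\z.5) true)))
step 2: [delta@1.0] (0 == (if false then 0 else ((\z.5) true)))
step 3: [if@1] (0 == ((\z.5) true))

Answer: if at 1 : (if false then 0 else ((\z.5) true))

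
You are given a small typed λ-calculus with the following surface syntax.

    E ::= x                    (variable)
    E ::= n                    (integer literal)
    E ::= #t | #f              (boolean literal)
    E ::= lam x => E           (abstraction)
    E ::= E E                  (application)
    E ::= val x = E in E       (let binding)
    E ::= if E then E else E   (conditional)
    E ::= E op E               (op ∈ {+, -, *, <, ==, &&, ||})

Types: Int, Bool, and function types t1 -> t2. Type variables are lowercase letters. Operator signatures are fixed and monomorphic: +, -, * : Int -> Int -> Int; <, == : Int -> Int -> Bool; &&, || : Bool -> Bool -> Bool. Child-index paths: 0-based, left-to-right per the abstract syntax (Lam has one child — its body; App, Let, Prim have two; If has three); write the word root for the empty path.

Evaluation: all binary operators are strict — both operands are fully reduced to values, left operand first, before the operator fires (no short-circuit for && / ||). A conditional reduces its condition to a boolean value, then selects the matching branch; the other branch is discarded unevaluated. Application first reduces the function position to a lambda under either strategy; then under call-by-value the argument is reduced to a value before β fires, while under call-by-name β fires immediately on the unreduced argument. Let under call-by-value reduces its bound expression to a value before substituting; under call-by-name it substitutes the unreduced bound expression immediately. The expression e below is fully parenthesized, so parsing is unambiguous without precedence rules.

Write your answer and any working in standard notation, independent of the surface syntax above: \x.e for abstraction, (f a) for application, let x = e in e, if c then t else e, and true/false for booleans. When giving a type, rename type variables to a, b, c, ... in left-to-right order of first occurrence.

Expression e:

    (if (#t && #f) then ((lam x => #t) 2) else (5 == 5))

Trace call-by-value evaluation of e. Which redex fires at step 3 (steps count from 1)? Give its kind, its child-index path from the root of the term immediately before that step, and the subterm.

Answer: delta at root : (5 == 5)

Trace:
step 0: (if (true && false) then ((\x.true) 2) else (5 == 5))
step 1: [delta@0] (if false then ((\x.true) 2) else (5 == 5))
step 2: [if@root] (5 == 5)
step 3: [delta@root] true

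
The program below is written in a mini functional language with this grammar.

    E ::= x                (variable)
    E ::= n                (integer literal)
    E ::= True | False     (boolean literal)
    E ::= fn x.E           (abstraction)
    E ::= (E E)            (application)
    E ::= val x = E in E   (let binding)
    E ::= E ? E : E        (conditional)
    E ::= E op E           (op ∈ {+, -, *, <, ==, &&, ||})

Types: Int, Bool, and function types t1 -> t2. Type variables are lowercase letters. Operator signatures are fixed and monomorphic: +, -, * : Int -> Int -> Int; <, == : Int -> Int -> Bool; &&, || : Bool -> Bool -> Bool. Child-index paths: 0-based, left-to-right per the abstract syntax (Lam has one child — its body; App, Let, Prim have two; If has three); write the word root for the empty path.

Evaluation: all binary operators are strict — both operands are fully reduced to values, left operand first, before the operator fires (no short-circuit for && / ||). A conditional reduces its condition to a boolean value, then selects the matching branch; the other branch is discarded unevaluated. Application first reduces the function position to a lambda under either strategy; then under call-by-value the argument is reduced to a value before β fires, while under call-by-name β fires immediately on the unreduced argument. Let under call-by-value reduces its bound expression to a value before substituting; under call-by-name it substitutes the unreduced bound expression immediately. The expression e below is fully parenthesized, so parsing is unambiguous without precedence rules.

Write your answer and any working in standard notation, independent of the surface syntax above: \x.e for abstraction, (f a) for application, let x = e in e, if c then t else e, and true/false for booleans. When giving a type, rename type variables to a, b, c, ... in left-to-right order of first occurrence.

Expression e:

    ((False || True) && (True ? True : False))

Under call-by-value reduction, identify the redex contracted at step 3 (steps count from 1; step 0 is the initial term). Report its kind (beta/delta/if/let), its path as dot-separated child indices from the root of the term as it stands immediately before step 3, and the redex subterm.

Working:
step 0: ((false || true) && (if true then true else false))
step 1: [delta@0] (true && (if true then true else false))
step 2: [if@1] (true && true)
step 3: [delta@root] true

Answer: delta at root : (true && true)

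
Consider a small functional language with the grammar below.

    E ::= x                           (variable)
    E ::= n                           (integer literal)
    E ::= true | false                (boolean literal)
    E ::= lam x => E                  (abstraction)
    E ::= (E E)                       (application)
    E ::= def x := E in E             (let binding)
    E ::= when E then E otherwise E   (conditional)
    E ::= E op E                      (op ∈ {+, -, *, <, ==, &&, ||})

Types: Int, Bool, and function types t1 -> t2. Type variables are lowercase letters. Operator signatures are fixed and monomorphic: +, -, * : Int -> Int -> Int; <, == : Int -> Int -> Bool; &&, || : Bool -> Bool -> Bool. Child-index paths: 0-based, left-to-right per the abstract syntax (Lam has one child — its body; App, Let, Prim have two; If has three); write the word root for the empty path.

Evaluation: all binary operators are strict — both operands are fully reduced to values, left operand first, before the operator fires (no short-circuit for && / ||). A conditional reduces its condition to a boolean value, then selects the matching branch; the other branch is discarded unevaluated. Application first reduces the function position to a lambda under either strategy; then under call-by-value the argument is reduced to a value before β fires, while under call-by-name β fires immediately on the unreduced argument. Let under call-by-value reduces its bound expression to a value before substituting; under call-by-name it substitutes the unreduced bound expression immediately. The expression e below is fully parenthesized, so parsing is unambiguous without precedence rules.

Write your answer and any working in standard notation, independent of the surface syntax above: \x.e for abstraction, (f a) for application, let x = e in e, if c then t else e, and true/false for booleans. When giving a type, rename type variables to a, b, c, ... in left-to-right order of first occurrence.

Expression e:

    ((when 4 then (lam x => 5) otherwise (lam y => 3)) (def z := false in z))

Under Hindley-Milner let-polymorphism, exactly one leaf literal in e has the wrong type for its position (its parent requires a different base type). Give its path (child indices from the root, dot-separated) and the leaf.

Answer: 0.0 : 4

Working:
  unify Int ~ Bool
  FAIL: mismatch Int ~ Bool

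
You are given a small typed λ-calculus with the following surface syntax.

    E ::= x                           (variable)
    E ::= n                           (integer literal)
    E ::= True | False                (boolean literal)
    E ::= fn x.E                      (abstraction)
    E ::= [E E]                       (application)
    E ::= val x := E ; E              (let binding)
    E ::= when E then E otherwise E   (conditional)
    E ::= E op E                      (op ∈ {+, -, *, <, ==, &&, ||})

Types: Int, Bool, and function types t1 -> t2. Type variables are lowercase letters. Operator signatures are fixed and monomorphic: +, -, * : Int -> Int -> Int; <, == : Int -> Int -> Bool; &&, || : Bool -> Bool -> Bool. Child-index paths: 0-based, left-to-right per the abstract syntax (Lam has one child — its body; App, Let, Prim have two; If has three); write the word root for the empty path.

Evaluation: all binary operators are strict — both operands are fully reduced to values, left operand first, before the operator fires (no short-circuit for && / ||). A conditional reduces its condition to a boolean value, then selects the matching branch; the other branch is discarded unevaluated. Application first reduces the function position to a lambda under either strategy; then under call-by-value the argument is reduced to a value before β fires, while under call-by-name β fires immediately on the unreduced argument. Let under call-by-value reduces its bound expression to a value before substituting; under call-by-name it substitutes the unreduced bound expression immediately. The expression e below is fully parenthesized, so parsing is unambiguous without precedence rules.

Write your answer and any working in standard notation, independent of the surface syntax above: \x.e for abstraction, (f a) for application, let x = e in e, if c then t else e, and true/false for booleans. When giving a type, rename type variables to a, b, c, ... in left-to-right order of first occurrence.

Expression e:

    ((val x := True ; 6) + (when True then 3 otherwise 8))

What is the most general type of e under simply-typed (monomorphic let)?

Working:
let x : Bool
  unify Int ~ Int
  unify Bool ~ Bool
  unify Int ~ Int
  unify Int ~ Int

Answer: Int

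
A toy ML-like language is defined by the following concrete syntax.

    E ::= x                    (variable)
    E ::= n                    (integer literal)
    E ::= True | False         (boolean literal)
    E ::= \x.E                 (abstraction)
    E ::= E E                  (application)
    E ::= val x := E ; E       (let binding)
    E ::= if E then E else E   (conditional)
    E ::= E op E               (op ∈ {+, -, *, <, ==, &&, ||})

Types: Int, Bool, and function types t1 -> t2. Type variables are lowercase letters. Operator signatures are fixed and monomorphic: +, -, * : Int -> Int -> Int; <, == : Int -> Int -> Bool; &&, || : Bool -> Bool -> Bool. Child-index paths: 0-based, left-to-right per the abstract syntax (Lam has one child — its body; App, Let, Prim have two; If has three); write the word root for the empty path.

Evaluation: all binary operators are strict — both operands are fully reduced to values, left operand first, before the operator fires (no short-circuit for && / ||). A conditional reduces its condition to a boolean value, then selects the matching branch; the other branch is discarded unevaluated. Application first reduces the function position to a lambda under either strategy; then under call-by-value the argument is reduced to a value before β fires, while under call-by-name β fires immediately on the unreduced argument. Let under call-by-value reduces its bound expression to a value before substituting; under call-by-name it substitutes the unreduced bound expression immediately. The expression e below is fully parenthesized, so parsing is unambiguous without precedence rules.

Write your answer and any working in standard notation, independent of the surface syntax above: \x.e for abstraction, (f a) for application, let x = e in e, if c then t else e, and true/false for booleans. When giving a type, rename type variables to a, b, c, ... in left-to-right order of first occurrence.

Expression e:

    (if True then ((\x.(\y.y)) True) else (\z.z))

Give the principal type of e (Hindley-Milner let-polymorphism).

Derivation:
  unify Bool ~ Bool
y : b
\y._ : b -> b
\x._ : a -> b -> b
  unify a -> b -> b ~ Bool -> c
  unify a ~ Bool
  unify b -> b ~ c
_ _ : b -> b
z : d
\z._ : d -> d
  unify b -> b ~ d -> d
  unify b ~ d
  unify d ~ d

Answer: a -> a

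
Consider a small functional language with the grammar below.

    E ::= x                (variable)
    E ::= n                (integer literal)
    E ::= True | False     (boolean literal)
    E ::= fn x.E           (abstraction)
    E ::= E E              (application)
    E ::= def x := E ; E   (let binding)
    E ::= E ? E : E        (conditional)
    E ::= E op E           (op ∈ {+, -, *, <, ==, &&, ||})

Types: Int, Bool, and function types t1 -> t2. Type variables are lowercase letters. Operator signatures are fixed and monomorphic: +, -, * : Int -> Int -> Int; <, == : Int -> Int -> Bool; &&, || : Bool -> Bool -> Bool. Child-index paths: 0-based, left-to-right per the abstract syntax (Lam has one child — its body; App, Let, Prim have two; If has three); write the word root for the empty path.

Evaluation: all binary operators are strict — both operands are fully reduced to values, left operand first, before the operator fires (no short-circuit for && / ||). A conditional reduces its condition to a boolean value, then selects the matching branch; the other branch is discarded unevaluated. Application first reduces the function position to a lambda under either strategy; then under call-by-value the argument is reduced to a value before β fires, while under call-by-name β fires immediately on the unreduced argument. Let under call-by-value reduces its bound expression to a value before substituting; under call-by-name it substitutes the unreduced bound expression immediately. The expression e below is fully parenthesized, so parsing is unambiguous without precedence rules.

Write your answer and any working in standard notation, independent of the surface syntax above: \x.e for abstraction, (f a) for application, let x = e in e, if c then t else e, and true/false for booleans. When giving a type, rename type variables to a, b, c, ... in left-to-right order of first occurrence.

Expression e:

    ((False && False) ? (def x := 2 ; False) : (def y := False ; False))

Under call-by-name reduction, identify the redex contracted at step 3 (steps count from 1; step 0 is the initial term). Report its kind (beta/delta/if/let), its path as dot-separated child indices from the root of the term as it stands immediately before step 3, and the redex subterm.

Answer: let at root : (let y = false in false)

Derivation:
step 0: (if (false && false) then (let x = 2 in false) else (let y = false in false))
step 1: [delta@0] (if false then (let x = 2 in false) else (let y = false in false))
step 2: [if@root] (let y = false in false)
step 3: [let@root] false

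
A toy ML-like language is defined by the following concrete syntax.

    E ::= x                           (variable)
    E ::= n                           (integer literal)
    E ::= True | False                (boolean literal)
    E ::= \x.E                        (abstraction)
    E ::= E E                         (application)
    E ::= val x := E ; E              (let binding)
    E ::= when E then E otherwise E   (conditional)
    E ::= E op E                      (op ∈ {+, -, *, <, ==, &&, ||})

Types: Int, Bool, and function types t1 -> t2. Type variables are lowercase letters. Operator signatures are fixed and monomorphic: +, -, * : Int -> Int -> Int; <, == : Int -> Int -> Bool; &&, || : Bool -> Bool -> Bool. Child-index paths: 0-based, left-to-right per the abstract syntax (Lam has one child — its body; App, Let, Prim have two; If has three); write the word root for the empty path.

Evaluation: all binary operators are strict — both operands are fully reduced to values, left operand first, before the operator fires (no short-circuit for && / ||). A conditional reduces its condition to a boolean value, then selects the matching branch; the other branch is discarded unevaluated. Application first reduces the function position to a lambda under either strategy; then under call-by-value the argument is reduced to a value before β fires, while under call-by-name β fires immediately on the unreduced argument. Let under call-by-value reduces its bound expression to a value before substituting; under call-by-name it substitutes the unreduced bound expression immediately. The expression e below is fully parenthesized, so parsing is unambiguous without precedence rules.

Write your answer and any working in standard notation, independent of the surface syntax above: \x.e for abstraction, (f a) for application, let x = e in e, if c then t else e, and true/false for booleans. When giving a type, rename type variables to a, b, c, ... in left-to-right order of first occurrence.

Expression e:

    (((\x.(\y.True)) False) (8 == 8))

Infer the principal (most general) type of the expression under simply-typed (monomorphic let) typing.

Answer: Bool

Trace:
\y._ : b -> Bool
\x._ : a -> b -> Bool
  unify a -> b -> Bool ~ Bool -> c
  unify a ~ Bool
  unify b -> Bool ~ c
_ _ : b -> Bool
  unify Int ~ Int
  unify Int ~ Int
  unify b -> Bool ~ Bool -> d
  unify b ~ Bool
  unify Bool ~ d
_ _ : Bool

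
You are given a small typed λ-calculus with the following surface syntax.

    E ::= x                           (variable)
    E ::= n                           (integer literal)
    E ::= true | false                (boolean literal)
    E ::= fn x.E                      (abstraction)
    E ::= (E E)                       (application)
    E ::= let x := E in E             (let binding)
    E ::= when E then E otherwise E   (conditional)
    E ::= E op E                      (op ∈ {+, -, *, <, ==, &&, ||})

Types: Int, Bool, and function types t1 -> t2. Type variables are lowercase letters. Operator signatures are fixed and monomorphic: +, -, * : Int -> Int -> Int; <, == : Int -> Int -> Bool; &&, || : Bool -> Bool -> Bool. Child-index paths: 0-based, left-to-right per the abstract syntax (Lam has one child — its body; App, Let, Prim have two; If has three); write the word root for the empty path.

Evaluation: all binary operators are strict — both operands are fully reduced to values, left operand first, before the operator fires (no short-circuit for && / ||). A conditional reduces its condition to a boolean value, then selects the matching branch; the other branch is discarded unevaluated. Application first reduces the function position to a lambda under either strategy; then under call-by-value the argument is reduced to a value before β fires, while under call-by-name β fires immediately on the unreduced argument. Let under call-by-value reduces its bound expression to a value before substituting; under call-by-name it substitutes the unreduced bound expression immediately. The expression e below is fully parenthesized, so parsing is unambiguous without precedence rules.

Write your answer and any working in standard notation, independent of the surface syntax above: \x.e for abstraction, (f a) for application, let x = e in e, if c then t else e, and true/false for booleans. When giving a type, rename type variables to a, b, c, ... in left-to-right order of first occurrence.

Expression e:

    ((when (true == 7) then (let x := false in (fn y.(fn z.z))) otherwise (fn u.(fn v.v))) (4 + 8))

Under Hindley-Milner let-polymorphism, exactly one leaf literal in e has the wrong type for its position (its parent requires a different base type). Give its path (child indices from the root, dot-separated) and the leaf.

Answer: 0.0.0 : true

Derivation:
  unify Bool ~ Int
  FAIL: mismatch Bool ~ Int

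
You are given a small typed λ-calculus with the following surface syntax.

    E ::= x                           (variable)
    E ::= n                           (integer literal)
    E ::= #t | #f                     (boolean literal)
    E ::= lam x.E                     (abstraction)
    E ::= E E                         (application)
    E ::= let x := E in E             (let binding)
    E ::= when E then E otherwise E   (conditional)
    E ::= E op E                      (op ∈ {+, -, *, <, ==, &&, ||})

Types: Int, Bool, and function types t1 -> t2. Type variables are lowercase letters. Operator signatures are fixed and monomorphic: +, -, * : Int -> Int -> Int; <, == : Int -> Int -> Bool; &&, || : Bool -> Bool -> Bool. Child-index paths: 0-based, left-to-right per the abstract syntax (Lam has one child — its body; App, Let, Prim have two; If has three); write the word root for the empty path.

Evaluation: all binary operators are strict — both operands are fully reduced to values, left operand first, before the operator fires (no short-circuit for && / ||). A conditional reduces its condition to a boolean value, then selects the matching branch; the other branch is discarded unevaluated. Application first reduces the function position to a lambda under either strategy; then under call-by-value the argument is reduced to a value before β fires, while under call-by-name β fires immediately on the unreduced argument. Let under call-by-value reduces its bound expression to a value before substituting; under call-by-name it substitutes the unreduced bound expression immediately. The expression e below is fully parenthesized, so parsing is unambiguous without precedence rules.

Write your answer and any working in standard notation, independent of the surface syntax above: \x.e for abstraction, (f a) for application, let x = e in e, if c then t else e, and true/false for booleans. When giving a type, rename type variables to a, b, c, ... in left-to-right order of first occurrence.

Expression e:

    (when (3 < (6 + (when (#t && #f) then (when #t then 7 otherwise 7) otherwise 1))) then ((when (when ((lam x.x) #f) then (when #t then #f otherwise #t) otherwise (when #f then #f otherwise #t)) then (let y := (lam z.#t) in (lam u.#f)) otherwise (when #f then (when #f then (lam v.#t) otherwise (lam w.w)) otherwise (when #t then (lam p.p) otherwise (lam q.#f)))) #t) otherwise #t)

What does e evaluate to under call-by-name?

Answer: false

Trace:
step 0: (if (3 < (6 + (if (true && false) then (if true then 7 else 7) else 1))) then ((if (if ((\x.x) false) then (if true then false else true) else (if false then false else true)) then (let y = (\z.true) in (\u.false)) else (if false then (if false then (\v.true) else (\w.w)) else (if true then (\p.p) else (\q.false)))) true) else true)
step 1: [delta@0.1.1.0] (if (3 < (6 + (if false then (if true then 7 else 7) else 1))) then ((if (if ((\x.x) false) then (if true then false else true) else (if false then false else true)) then (let y = (\z.true) in (\u.false)) else (if false then (if false then (\v.true) else (\w.w)) else (if true then (\p.p) else (\q.false)))) true) else true)
step 2: [if@0.1.1] (if (3 < (6 + 1)) then ((if (if ((\x.x) false) then (if true then false else true) else (if false then false else true)) then (let y = (\z.true) in (\u.false)) else (if false then (if false then (\v.true) else (\w.w)) else (if true then (\p.p) else (\q.false)))) true) else true)
step 3: [delta@0.1] (if (3 < 7) then ((if (if ((\x.x) false) then (if true then false else true) else (if false then false else true)) then (let y = (\z.true) in (\u.false)) else (if false then (if false then (\v.true) else (\w.w)) else (if true then (\p.p) else (\q.false)))) true) else true)
step 4: [delta@0] (if true then ((if (if ((\x.x) false) then (if true then false else true) else (if false then false else true)) then (let y = (\z.true) in (\u.false)) else (if false then (if false then (\v.true) else (\w.w)) else (if true then (\p.p) else (\q.false)))) true) else true)
step 5: [if@root] ((if (if ((\x.x) false) then (if true then false else true) else (if false then false else true)) then (let y = (\z.true) in (\u.false)) else (if false then (if false then (\v.true) else (\w.w)) else (if true then (\p.p) else (\q.false)))) true)
step 6: [beta@0.0.0] ((if (if false then (if true then false else true) else (if false then false else true)) then (let y = (\z.true) in (\u.false)) else (if false then (if false then (\v.true) else (\w.w)) else (if true then (\p.p) else (\q.false)))) true)
step 7: [if@0.0] ((if (if false then false else true) then (let y = (\z.true) in (\u.false)) else (if false then (if false then (\v.true) else (\w.w)) else (if true then (\p.p) else (\q.false)))) true)
step 8: [if@0.0] ((if true then (let y = (\z.true) in (\u.false)) else (if false then (if false then (\v.true) else (\w.w)) else (if true then (\p.p) else (\q.false)))) true)
step 9: [if@0] ((let y = (\z.true) in (\u.false)) true)
step 10: [let@0] ((\u.false) true)
step 11: [beta@root] false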